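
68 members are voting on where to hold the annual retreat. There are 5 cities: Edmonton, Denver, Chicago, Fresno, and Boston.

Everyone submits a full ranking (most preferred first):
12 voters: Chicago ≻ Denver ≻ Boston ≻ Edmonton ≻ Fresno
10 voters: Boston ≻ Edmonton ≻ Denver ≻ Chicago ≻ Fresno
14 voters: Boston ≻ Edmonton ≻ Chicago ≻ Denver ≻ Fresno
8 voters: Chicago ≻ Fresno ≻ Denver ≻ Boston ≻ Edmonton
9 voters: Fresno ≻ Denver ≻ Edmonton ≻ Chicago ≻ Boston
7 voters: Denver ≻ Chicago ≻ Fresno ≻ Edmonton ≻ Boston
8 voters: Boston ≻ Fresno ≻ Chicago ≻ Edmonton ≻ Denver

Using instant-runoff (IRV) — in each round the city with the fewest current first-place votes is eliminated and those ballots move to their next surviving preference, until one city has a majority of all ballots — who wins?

Chicago

Round 1: Edmonton 0, Denver 7, Chicago 20, Fresno 9, Boston 32. Edmonton eliminated.
Round 2: Denver 7, Chicago 20, Fresno 9, Boston 32. Denver eliminated.
Round 3: Chicago 27, Fresno 9, Boston 32. Fresno eliminated.
Round 4: Chicago 36, Boston 32. Chicago has a majority (≥35).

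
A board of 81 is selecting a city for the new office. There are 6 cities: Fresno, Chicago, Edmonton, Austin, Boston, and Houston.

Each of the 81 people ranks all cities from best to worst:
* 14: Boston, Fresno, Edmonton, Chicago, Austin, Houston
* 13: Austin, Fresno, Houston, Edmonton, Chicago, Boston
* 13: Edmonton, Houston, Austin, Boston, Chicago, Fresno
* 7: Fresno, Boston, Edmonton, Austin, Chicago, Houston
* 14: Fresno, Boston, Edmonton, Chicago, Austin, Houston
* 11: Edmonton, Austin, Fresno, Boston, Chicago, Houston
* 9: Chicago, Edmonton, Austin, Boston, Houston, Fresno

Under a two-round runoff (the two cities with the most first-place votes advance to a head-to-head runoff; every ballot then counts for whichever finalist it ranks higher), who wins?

Round 1 first-place votes: Fresno 21, Chicago 9, Edmonton 24, Austin 13, Boston 14, Houston 0. Edmonton and Fresno advance.
Runoff: Edmonton is ranked above Fresno on 33 ballots, Fresno above Edmonton on 48.

Fresno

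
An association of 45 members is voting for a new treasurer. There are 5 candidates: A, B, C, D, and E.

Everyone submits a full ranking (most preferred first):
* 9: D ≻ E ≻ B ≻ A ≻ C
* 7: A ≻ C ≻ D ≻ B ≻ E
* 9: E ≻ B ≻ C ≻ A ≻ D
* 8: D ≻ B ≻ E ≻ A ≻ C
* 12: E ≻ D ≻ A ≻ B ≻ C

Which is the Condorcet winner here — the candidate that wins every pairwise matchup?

D vs A: 29–16
D vs B: 36–9
D vs C: 29–16
D vs E: 24–21
D beats every other candidate.

D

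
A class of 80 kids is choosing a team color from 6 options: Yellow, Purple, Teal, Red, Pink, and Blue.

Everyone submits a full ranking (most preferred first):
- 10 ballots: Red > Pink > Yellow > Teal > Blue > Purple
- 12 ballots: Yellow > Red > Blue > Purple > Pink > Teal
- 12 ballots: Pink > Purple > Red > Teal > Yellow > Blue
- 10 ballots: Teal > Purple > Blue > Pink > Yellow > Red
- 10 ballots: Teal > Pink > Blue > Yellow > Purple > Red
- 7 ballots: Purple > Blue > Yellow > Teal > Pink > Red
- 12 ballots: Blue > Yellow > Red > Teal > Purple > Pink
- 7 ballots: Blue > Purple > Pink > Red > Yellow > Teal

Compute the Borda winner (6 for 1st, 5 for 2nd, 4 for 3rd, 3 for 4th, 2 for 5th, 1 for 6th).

Yellow: 10×4 + 12×6 + 12×2 + 10×2 + 10×3 + 7×4 + 12×5 + 7×2 = 288
Purple: 10×1 + 12×3 + 12×5 + 10×5 + 10×2 + 7×6 + 12×2 + 7×5 = 277
Teal: 10×3 + 12×1 + 12×3 + 10×6 + 10×6 + 7×3 + 12×3 + 7×1 = 262
Red: 10×6 + 12×5 + 12×4 + 10×1 + 10×1 + 7×1 + 12×4 + 7×3 = 264
Pink: 10×5 + 12×2 + 12×6 + 10×3 + 10×5 + 7×2 + 12×1 + 7×4 = 280
Blue: 10×2 + 12×4 + 12×1 + 10×4 + 10×4 + 7×5 + 12×6 + 7×6 = 309

Blue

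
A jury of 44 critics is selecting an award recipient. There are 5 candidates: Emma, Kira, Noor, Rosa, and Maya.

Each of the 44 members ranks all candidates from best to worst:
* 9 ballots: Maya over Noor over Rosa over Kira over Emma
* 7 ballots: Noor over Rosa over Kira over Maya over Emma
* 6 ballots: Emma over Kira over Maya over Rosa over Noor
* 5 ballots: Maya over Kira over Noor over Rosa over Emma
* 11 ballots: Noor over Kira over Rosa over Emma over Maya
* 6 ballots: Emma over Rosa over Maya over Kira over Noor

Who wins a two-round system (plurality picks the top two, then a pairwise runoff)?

Maya

Round 1 first-place votes: Emma 12, Kira 0, Noor 18, Rosa 0, Maya 14. Noor and Maya advance.
Runoff: Noor is ranked above Maya on 18 ballots, Maya above Noor on 26.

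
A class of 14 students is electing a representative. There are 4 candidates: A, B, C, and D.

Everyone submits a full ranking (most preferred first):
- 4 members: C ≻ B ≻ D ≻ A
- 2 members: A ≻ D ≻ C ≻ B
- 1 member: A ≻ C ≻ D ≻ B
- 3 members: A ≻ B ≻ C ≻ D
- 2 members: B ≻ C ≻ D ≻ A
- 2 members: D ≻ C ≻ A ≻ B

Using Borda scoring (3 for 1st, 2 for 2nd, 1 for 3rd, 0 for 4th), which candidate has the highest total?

C

A: 4×0 + 2×3 + 1×3 + 3×3 + 2×0 + 2×1 = 20
B: 4×2 + 2×0 + 1×0 + 3×2 + 2×3 + 2×0 = 20
C: 4×3 + 2×1 + 1×2 + 3×1 + 2×2 + 2×2 = 27
D: 4×1 + 2×2 + 1×1 + 3×0 + 2×1 + 2×3 = 17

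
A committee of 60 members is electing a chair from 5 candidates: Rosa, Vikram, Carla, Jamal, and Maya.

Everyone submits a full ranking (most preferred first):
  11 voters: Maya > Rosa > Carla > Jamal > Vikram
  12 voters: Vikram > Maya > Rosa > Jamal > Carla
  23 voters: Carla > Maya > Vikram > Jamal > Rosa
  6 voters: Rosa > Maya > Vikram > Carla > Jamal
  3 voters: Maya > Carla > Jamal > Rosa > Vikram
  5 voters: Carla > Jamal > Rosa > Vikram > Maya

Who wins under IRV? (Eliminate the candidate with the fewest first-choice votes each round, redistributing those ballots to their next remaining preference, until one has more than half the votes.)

Maya

Round 1: Rosa 6, Vikram 12, Carla 28, Jamal 0, Maya 14. Jamal eliminated.
Round 2: Rosa 6, Vikram 12, Carla 28, Maya 14. Rosa eliminated.
Round 3: Vikram 12, Carla 28, Maya 20. Vikram eliminated.
Round 4: Carla 28, Maya 32. Maya has a majority (≥31).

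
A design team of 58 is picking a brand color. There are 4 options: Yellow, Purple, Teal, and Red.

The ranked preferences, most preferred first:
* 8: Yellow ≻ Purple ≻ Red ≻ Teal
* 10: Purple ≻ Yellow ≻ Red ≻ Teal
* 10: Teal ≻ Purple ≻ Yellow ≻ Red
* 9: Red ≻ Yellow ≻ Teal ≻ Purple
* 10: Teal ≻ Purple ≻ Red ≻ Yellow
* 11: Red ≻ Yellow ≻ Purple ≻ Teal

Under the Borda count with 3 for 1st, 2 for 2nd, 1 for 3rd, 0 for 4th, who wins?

Purple

Yellow: 8×3 + 10×2 + 10×1 + 9×2 + 10×0 + 11×2 = 94
Purple: 8×2 + 10×3 + 10×2 + 9×0 + 10×2 + 11×1 = 97
Teal: 8×0 + 10×0 + 10×3 + 9×1 + 10×3 + 11×0 = 69
Red: 8×1 + 10×1 + 10×0 + 9×3 + 10×1 + 11×3 = 88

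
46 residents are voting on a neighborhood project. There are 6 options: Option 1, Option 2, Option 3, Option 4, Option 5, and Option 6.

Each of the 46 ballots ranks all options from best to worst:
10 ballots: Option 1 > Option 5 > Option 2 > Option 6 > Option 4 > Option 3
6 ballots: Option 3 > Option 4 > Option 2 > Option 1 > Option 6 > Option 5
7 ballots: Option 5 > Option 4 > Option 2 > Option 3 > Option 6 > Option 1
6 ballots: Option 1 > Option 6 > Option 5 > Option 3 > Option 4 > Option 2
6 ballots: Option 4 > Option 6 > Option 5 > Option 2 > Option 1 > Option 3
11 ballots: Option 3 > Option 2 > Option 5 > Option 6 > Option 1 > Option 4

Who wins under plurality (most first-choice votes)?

Option 3

First-place votes: Option 1 16, Option 2 0, Option 3 17, Option 4 6, Option 5 7, Option 6 0.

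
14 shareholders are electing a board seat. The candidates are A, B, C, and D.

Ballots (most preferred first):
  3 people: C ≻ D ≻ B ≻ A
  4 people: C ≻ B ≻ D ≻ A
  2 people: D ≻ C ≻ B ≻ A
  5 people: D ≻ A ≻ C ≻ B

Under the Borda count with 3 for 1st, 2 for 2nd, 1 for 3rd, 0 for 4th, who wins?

D

A: 3×0 + 4×0 + 2×0 + 5×2 = 10
B: 3×1 + 4×2 + 2×1 + 5×0 = 13
C: 3×3 + 4×3 + 2×2 + 5×1 = 30
D: 3×2 + 4×1 + 2×3 + 5×3 = 31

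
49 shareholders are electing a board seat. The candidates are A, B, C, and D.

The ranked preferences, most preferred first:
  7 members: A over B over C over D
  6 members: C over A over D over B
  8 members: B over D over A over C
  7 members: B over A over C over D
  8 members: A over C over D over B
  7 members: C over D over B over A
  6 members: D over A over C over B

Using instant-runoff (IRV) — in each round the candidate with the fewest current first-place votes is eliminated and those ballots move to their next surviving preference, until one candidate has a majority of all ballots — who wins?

A

Round 1: A 15, B 15, C 13, D 6. D eliminated.
Round 2: A 21, B 15, C 13. C eliminated.
Round 3: A 27, B 22. A has a majority (≥25).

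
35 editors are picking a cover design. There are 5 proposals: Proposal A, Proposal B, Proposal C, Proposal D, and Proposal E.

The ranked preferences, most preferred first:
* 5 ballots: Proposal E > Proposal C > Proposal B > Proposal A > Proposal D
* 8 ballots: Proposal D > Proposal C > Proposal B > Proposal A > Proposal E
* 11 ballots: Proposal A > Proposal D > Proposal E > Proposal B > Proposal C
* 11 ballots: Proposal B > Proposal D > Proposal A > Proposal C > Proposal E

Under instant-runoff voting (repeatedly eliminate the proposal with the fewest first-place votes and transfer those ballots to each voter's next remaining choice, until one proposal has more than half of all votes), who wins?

Round 1: Proposal A 11, Proposal B 11, Proposal C 0, Proposal D 8, Proposal E 5. Proposal C eliminated.
Round 2: Proposal A 11, Proposal B 11, Proposal D 8, Proposal E 5. Proposal E eliminated.
Round 3: Proposal A 11, Proposal B 16, Proposal D 8. Proposal D eliminated.
Round 4: Proposal A 11, Proposal B 24. Proposal B has a majority (≥18).

Proposal B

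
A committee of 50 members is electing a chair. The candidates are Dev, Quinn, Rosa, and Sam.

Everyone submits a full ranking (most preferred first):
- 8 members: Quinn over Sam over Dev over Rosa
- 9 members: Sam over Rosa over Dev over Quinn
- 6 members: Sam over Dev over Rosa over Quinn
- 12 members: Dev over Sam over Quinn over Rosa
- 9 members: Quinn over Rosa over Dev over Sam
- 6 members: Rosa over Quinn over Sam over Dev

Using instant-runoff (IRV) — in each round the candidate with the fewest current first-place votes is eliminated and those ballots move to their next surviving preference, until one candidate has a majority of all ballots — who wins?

Round 1: Dev 12, Quinn 17, Rosa 6, Sam 15. Rosa eliminated.
Round 2: Dev 12, Quinn 23, Sam 15. Dev eliminated.
Round 3: Quinn 23, Sam 27. Sam has a majority (≥26).

Sam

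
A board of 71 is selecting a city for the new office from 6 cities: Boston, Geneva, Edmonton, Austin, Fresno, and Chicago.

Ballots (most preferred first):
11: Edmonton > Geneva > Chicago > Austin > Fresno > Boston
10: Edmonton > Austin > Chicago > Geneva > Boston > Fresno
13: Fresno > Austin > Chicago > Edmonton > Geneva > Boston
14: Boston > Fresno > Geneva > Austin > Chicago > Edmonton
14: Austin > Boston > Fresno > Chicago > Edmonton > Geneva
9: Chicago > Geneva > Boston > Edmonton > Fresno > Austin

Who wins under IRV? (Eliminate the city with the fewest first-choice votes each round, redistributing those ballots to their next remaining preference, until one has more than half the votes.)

Round 1: Boston 14, Geneva 0, Edmonton 21, Austin 14, Fresno 13, Chicago 9. Geneva eliminated.
Round 2: Boston 14, Edmonton 21, Austin 14, Fresno 13, Chicago 9. Chicago eliminated.
Round 3: Boston 23, Edmonton 21, Austin 14, Fresno 13. Fresno eliminated.
Round 4: Boston 23, Edmonton 21, Austin 27. Edmonton eliminated.
Round 5: Boston 23, Austin 48. Austin has a majority (≥36).

Austin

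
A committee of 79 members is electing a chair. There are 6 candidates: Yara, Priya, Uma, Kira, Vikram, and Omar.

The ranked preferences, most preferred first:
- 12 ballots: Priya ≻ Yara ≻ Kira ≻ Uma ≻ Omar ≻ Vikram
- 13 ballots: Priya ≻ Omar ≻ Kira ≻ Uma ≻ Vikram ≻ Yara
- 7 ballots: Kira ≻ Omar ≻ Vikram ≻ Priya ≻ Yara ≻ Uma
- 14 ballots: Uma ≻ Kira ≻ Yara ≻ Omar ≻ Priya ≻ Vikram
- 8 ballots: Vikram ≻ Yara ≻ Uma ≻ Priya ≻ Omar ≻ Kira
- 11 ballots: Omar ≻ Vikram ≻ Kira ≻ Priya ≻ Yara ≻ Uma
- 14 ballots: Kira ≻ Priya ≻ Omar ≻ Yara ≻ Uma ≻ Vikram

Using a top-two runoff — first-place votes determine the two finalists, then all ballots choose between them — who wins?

Round 1 first-place votes: Yara 0, Priya 25, Uma 14, Kira 21, Vikram 8, Omar 11. Priya and Kira advance.
Runoff: Priya is ranked above Kira on 33 ballots, Kira above Priya on 46.

Kira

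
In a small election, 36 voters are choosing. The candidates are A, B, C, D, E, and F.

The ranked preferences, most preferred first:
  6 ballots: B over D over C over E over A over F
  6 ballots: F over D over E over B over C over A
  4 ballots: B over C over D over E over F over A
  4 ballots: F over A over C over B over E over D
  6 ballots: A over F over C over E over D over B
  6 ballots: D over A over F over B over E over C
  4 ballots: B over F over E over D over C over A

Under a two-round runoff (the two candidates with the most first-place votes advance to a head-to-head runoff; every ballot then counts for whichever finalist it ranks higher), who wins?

F

Round 1 first-place votes: A 6, B 14, C 0, D 6, E 0, F 10. B and F advance.
Runoff: B is ranked above F on 14 ballots, F above B on 22.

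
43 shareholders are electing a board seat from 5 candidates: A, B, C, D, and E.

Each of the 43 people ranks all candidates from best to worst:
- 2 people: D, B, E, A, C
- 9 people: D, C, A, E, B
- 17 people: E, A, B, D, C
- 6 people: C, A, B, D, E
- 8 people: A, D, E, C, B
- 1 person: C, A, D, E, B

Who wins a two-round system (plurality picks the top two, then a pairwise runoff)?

Round 1 first-place votes: A 8, B 0, C 7, D 11, E 17. E and D advance.
Runoff: E is ranked above D on 17 ballots, D above E on 26.

D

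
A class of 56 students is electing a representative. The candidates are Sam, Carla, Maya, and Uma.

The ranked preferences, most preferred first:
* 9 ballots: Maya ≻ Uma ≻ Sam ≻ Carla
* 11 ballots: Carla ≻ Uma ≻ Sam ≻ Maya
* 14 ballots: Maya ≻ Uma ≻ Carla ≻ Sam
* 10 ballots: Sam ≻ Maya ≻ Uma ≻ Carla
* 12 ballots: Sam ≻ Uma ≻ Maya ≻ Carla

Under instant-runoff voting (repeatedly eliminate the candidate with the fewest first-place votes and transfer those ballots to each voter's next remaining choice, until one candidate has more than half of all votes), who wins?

Sam

Round 1: Sam 22, Carla 11, Maya 23, Uma 0. Uma eliminated.
Round 2: Sam 22, Carla 11, Maya 23. Carla eliminated.
Round 3: Sam 33, Maya 23. Sam has a majority (≥29).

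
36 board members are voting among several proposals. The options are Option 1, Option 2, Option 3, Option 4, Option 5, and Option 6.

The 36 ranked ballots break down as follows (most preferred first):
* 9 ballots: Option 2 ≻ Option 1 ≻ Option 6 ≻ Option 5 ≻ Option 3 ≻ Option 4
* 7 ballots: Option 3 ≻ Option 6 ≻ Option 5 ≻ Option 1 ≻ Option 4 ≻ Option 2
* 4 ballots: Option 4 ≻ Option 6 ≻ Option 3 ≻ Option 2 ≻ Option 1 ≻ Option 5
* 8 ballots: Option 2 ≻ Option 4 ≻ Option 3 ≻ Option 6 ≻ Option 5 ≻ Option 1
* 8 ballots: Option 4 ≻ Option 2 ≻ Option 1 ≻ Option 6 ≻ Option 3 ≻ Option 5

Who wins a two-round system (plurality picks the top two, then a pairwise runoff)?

Round 1 first-place votes: Option 1 0, Option 2 17, Option 3 7, Option 4 12, Option 5 0, Option 6 0. Option 2 and Option 4 advance.
Runoff: Option 2 is ranked above Option 4 on 17 ballots, Option 4 above Option 2 on 19.

Option 4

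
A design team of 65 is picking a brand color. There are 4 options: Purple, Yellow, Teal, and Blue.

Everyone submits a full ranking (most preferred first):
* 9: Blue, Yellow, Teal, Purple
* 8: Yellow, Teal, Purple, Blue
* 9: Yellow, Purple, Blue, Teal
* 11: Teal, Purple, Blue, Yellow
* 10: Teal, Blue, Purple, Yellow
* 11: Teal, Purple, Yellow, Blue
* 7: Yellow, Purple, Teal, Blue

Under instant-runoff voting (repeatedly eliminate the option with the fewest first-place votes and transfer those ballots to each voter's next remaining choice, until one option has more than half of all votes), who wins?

Yellow

Round 1: Purple 0, Yellow 24, Teal 32, Blue 9. Purple eliminated.
Round 2: Yellow 24, Teal 32, Blue 9. Blue eliminated.
Round 3: Yellow 33, Teal 32. Yellow has a majority (≥33).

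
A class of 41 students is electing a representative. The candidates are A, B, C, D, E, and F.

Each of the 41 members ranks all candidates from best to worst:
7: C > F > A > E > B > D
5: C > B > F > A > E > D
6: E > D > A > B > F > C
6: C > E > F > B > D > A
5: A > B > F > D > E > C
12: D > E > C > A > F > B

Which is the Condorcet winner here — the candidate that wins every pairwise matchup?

E

E vs A: 24–17
E vs B: 31–10
E vs C: 23–18
E vs D: 24–17
E vs F: 24–17
E beats every other candidate.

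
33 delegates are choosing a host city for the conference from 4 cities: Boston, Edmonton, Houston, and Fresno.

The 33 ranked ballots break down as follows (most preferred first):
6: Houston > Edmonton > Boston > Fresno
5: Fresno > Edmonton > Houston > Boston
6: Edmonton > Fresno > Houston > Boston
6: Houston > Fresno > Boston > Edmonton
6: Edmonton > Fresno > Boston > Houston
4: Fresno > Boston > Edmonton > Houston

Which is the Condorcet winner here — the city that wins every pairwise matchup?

Edmonton

Edmonton vs Boston: 23–10
Edmonton vs Houston: 21–12
Edmonton vs Fresno: 18–15
Edmonton beats every other city.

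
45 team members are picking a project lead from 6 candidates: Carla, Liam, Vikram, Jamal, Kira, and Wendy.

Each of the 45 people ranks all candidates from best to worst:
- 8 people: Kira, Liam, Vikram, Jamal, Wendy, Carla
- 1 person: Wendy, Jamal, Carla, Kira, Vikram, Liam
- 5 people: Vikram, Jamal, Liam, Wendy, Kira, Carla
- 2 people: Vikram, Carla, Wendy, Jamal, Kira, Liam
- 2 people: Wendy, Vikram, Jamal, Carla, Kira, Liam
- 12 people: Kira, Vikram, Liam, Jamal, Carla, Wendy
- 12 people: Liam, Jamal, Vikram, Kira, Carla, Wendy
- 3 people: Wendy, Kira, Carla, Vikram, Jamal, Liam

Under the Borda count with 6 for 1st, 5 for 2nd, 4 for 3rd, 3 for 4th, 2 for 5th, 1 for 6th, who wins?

Vikram

Carla: 8×1 + 1×4 + 5×1 + 2×5 + 2×3 + 12×2 + 12×2 + 3×4 = 93
Liam: 8×5 + 1×1 + 5×4 + 2×1 + 2×1 + 12×4 + 12×6 + 3×1 = 188
Vikram: 8×4 + 1×2 + 5×6 + 2×6 + 2×5 + 12×5 + 12×4 + 3×3 = 203
Jamal: 8×3 + 1×5 + 5×5 + 2×3 + 2×4 + 12×3 + 12×5 + 3×2 = 170
Kira: 8×6 + 1×3 + 5×2 + 2×2 + 2×2 + 12×6 + 12×3 + 3×5 = 192
Wendy: 8×2 + 1×6 + 5×3 + 2×4 + 2×6 + 12×1 + 12×1 + 3×6 = 99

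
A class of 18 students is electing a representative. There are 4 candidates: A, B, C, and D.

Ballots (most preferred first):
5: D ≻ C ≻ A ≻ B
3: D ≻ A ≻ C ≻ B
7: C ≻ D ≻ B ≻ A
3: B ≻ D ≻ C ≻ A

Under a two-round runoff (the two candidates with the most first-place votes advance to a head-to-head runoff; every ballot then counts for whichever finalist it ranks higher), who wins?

D

Round 1 first-place votes: A 0, B 3, C 7, D 8. D and C advance.
Runoff: D is ranked above C on 11 ballots, C above D on 7.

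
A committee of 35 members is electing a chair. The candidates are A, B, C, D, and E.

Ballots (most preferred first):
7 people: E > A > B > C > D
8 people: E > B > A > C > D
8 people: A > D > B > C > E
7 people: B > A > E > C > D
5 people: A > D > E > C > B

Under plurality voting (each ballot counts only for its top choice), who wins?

E

First-place votes: A 13, B 7, C 0, D 0, E 15.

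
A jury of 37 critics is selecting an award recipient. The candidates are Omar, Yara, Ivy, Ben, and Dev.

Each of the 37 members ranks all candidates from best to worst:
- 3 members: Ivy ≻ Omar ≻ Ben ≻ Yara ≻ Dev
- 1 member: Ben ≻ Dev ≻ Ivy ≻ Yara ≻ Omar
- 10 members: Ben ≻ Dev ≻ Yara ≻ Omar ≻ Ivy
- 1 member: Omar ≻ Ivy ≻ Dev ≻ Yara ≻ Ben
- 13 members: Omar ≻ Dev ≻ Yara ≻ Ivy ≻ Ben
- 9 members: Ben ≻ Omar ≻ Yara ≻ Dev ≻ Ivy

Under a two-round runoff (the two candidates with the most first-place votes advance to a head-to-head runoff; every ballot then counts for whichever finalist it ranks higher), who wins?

Round 1 first-place votes: Omar 14, Yara 0, Ivy 3, Ben 20, Dev 0. Ben and Omar advance.
Runoff: Ben is ranked above Omar on 20 ballots, Omar above Ben on 17.

Ben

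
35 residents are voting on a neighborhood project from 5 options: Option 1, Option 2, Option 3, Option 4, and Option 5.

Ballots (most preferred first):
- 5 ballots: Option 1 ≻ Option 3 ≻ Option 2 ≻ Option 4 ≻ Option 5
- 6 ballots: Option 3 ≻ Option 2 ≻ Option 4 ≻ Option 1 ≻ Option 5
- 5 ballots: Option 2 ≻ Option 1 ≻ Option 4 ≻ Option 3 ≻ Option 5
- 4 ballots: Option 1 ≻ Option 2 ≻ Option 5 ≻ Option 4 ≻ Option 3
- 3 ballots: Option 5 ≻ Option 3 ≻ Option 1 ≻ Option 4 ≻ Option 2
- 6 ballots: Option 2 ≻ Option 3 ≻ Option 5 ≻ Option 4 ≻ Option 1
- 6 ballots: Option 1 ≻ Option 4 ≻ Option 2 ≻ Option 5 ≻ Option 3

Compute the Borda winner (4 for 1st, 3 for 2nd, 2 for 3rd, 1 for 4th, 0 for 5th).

Option 1: 5×4 + 6×1 + 5×3 + 4×4 + 3×2 + 6×0 + 6×4 = 87
Option 2: 5×2 + 6×3 + 5×4 + 4×3 + 3×0 + 6×4 + 6×2 = 96
Option 3: 5×3 + 6×4 + 5×1 + 4×0 + 3×3 + 6×3 + 6×0 = 71
Option 4: 5×1 + 6×2 + 5×2 + 4×1 + 3×1 + 6×1 + 6×3 = 58
Option 5: 5×0 + 6×0 + 5×0 + 4×2 + 3×4 + 6×2 + 6×1 = 38

Option 2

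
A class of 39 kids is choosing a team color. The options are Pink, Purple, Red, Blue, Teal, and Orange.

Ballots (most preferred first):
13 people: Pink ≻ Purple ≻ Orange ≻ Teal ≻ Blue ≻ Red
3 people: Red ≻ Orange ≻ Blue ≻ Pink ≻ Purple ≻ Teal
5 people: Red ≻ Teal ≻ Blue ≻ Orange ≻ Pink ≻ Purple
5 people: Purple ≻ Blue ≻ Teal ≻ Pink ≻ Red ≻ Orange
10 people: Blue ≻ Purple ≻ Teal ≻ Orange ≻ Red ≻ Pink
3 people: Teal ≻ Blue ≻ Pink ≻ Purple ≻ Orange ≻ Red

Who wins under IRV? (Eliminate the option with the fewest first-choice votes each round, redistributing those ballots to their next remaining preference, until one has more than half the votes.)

Blue

Round 1: Pink 13, Purple 5, Red 8, Blue 10, Teal 3, Orange 0. Orange eliminated.
Round 2: Pink 13, Purple 5, Red 8, Blue 10, Teal 3. Teal eliminated.
Round 3: Pink 13, Purple 5, Red 8, Blue 13. Purple eliminated.
Round 4: Pink 13, Red 8, Blue 18. Red eliminated.
Round 5: Pink 13, Blue 26. Blue has a majority (≥20).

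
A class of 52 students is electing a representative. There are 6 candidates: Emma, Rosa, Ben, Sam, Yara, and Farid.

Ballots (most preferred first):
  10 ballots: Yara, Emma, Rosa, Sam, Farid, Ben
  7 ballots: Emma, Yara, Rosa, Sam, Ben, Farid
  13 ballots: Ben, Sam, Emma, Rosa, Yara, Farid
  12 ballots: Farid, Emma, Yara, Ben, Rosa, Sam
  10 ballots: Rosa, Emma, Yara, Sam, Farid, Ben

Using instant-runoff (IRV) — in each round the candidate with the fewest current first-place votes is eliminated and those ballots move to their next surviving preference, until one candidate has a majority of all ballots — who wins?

Yara

Round 1: Emma 7, Rosa 10, Ben 13, Sam 0, Yara 10, Farid 12. Sam eliminated.
Round 2: Emma 7, Rosa 10, Ben 13, Yara 10, Farid 12. Emma eliminated.
Round 3: Rosa 10, Ben 13, Yara 17, Farid 12. Rosa eliminated.
Round 4: Ben 13, Yara 27, Farid 12. Yara has a majority (≥27).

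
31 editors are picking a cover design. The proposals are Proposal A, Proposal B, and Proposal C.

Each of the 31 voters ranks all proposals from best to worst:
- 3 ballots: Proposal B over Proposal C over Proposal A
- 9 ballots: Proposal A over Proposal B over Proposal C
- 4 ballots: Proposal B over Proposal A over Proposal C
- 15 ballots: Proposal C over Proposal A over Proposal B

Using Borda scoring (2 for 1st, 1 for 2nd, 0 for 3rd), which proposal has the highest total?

Proposal A

Proposal A: 3×0 + 9×2 + 4×1 + 15×1 = 37
Proposal B: 3×2 + 9×1 + 4×2 + 15×0 = 23
Proposal C: 3×1 + 9×0 + 4×0 + 15×2 = 33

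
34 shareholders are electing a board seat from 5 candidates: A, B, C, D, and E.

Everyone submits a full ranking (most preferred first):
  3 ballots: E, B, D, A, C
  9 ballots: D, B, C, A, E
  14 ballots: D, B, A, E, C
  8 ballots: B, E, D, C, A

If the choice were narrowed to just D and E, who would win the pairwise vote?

D is ranked above E on 23 ballots; E above D on 11.

D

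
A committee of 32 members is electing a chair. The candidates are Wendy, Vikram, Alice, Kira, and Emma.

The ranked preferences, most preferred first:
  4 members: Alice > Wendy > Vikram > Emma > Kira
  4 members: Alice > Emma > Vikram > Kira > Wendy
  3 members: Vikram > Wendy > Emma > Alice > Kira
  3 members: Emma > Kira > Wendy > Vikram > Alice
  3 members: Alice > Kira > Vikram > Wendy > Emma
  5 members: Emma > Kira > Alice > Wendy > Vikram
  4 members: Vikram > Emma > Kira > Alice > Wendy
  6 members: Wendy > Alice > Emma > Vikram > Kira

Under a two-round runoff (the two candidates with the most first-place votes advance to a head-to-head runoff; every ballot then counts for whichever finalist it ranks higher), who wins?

Alice

Round 1 first-place votes: Wendy 6, Vikram 7, Alice 11, Kira 0, Emma 8. Alice and Emma advance.
Runoff: Alice is ranked above Emma on 17 ballots, Emma above Alice on 15.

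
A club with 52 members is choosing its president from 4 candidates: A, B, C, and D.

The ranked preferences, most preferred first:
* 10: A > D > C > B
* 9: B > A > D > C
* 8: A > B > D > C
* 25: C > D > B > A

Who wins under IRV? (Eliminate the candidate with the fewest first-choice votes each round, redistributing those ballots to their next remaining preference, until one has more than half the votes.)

A

Round 1: A 18, B 9, C 25, D 0. D eliminated.
Round 2: A 18, B 9, C 25. B eliminated.
Round 3: A 27, C 25. A has a majority (≥27).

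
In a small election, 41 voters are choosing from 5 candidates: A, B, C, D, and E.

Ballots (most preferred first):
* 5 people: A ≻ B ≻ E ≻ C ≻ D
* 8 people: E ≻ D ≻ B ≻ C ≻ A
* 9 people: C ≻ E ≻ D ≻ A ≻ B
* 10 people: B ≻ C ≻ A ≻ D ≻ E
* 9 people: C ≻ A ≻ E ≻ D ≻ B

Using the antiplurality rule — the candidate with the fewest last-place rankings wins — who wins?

Last-place votes: A 8, B 18, C 0, D 5, E 10.

C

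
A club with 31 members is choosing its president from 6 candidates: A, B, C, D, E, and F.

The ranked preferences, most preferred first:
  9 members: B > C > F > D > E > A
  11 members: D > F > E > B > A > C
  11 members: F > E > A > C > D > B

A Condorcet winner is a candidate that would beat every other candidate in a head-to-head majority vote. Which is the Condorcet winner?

F

F vs A: 31–0
F vs B: 22–9
F vs C: 22–9
F vs D: 20–11
F vs E: 31–0
F beats every other candidate.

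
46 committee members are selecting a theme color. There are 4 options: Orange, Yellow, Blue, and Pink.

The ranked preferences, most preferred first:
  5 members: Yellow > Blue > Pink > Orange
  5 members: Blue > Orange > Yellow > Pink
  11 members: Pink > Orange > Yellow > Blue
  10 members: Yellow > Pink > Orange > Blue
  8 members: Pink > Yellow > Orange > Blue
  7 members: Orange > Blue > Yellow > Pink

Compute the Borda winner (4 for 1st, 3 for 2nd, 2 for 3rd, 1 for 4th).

Orange: 5×1 + 5×3 + 11×3 + 10×2 + 8×2 + 7×4 = 117
Yellow: 5×4 + 5×2 + 11×2 + 10×4 + 8×3 + 7×2 = 130
Blue: 5×3 + 5×4 + 11×1 + 10×1 + 8×1 + 7×3 = 85
Pink: 5×2 + 5×1 + 11×4 + 10×3 + 8×4 + 7×1 = 128

Yellow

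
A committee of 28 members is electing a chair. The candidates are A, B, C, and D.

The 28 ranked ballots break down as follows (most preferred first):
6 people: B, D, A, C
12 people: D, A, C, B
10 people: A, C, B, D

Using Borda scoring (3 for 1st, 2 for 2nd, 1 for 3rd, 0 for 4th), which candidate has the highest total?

A: 6×1 + 12×2 + 10×3 = 60
B: 6×3 + 12×0 + 10×1 = 28
C: 6×0 + 12×1 + 10×2 = 32
D: 6×2 + 12×3 + 10×0 = 48

A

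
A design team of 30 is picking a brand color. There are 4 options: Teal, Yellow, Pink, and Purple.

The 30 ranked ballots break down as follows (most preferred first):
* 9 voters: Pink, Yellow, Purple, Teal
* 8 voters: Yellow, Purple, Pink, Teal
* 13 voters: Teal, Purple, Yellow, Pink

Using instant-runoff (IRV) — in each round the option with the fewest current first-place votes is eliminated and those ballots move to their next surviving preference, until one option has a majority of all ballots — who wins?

Round 1: Teal 13, Yellow 8, Pink 9, Purple 0. Purple eliminated.
Round 2: Teal 13, Yellow 8, Pink 9. Yellow eliminated.
Round 3: Teal 13, Pink 17. Pink has a majority (≥16).

Pink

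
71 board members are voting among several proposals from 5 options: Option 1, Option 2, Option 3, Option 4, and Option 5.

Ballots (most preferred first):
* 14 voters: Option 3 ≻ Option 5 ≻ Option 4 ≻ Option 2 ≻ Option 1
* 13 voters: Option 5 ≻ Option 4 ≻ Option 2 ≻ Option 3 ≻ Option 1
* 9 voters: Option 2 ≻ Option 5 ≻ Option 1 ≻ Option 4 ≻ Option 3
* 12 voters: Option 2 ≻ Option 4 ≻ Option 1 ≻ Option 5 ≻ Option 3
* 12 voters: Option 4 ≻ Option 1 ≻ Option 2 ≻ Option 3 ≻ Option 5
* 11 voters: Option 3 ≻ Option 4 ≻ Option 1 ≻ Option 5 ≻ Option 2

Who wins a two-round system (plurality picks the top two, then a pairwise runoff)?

Round 1 first-place votes: Option 1 0, Option 2 21, Option 3 25, Option 4 12, Option 5 13. Option 3 and Option 2 advance.
Runoff: Option 3 is ranked above Option 2 on 25 ballots, Option 2 above Option 3 on 46.

Option 2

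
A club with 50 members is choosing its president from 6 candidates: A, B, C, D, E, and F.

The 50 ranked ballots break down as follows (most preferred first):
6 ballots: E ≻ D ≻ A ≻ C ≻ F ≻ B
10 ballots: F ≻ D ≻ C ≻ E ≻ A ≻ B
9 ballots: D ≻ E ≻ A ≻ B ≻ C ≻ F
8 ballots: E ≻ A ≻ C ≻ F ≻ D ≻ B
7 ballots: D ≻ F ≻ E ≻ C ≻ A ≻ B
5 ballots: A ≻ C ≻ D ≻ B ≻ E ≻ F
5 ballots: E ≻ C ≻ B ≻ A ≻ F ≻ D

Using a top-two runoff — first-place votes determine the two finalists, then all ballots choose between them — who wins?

D

Round 1 first-place votes: A 5, B 0, C 0, D 16, E 19, F 10. E and D advance.
Runoff: E is ranked above D on 19 ballots, D above E on 31.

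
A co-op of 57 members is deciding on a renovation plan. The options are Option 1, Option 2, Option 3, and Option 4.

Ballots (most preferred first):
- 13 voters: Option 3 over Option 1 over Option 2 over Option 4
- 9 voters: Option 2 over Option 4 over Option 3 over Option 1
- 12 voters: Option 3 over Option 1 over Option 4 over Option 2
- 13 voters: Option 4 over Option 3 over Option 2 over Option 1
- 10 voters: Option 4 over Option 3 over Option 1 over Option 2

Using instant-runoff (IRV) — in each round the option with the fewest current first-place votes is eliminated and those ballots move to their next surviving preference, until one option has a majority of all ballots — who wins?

Round 1: Option 1 0, Option 2 9, Option 3 25, Option 4 23. Option 1 eliminated.
Round 2: Option 2 9, Option 3 25, Option 4 23. Option 2 eliminated.
Round 3: Option 3 25, Option 4 32. Option 4 has a majority (≥29).

Option 4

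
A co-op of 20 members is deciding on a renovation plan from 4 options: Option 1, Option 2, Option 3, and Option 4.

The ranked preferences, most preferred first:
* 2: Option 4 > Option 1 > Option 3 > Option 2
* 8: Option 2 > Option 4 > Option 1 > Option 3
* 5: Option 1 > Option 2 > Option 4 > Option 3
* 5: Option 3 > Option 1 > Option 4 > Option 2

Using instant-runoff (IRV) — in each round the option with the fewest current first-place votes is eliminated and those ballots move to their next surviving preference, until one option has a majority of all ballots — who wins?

Option 1

Round 1: Option 1 5, Option 2 8, Option 3 5, Option 4 2. Option 4 eliminated.
Round 2: Option 1 7, Option 2 8, Option 3 5. Option 3 eliminated.
Round 3: Option 1 12, Option 2 8. Option 1 has a majority (≥11).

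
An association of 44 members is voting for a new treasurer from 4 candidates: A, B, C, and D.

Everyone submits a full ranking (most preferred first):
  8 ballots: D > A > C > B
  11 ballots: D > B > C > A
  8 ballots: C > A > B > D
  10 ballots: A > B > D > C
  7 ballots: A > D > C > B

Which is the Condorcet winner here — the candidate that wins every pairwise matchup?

A vs B: 33–11
A vs C: 25–19
A vs D: 25–19
A beats every other candidate.

A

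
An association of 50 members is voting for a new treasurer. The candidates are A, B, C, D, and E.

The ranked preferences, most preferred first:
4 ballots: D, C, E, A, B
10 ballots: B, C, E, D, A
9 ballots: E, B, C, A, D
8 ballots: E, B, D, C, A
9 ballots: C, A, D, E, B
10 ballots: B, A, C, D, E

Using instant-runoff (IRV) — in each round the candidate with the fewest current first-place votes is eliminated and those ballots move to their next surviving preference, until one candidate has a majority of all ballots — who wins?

E

Round 1: A 0, B 20, C 9, D 4, E 17. A eliminated.
Round 2: B 20, C 9, D 4, E 17. D eliminated.
Round 3: B 20, C 13, E 17. C eliminated.
Round 4: B 20, E 30. E has a majority (≥26).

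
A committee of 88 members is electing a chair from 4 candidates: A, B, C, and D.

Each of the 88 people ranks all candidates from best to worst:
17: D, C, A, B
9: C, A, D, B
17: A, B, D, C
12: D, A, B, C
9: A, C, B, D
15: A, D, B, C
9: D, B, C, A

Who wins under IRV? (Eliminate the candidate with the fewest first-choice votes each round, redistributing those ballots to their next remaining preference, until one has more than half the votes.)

A

Round 1: A 41, B 0, C 9, D 38. B eliminated.
Round 2: A 41, C 9, D 38. C eliminated.
Round 3: A 50, D 38. A has a majority (≥45).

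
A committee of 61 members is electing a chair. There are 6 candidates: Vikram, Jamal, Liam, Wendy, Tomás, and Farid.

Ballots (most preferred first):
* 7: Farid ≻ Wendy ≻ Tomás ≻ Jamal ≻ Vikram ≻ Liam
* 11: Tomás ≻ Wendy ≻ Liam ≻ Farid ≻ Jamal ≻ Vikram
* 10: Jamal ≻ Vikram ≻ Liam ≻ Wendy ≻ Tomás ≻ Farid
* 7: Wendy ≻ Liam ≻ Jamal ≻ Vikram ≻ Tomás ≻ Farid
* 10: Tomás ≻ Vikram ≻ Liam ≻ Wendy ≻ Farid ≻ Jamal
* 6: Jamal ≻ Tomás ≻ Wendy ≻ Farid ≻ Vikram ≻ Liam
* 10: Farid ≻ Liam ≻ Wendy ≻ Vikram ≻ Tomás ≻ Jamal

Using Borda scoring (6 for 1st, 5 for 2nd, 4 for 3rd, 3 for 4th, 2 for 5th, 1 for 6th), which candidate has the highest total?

Vikram: 7×2 + 11×1 + 10×5 + 7×3 + 10×5 + 6×2 + 10×3 = 188
Jamal: 7×3 + 11×2 + 10×6 + 7×4 + 10×1 + 6×6 + 10×1 = 187
Liam: 7×1 + 11×4 + 10×4 + 7×5 + 10×4 + 6×1 + 10×5 = 222
Wendy: 7×5 + 11×5 + 10×3 + 7×6 + 10×3 + 6×4 + 10×4 = 256
Tomás: 7×4 + 11×6 + 10×2 + 7×2 + 10×6 + 6×5 + 10×2 = 238
Farid: 7×6 + 11×3 + 10×1 + 7×1 + 10×2 + 6×3 + 10×6 = 190

Wendy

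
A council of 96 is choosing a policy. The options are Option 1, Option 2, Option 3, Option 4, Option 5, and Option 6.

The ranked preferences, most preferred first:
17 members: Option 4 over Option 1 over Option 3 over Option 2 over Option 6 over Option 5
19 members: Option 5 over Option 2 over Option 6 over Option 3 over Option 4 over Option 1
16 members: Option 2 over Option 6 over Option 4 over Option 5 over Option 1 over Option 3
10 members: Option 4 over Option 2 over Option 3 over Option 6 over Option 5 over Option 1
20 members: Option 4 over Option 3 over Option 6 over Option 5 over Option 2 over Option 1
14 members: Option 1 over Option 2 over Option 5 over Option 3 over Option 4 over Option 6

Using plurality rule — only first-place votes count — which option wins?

Option 4

First-place votes: Option 1 14, Option 2 16, Option 3 0, Option 4 47, Option 5 19, Option 6 0.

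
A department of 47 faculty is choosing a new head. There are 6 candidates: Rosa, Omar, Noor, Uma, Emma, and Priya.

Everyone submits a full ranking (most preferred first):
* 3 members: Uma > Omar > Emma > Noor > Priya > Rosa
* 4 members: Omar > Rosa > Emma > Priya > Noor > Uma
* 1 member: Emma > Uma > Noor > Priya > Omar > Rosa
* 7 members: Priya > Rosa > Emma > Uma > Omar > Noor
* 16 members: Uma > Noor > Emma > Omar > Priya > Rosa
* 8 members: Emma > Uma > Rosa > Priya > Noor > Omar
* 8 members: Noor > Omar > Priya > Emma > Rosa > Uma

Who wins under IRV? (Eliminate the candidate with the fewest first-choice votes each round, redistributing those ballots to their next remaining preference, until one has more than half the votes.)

Round 1: Rosa 0, Omar 4, Noor 8, Uma 19, Emma 9, Priya 7. Rosa eliminated.
Round 2: Omar 4, Noor 8, Uma 19, Emma 9, Priya 7. Omar eliminated.
Round 3: Noor 8, Uma 19, Emma 13, Priya 7. Priya eliminated.
Round 4: Noor 8, Uma 19, Emma 20. Noor eliminated.
Round 5: Uma 19, Emma 28. Emma has a majority (≥24).

Emma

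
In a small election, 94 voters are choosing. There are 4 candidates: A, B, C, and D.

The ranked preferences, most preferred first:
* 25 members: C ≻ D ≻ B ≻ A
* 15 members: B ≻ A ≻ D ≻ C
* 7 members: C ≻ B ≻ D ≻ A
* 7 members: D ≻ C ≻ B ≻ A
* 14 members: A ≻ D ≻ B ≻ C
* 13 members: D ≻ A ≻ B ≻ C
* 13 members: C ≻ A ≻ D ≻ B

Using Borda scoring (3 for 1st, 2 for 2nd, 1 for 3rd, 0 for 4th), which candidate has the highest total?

D

A: 25×0 + 15×2 + 7×0 + 7×0 + 14×3 + 13×2 + 13×2 = 124
B: 25×1 + 15×3 + 7×2 + 7×1 + 14×1 + 13×1 + 13×0 = 118
C: 25×3 + 15×0 + 7×3 + 7×2 + 14×0 + 13×0 + 13×3 = 149
D: 25×2 + 15×1 + 7×1 + 7×3 + 14×2 + 13×3 + 13×1 = 173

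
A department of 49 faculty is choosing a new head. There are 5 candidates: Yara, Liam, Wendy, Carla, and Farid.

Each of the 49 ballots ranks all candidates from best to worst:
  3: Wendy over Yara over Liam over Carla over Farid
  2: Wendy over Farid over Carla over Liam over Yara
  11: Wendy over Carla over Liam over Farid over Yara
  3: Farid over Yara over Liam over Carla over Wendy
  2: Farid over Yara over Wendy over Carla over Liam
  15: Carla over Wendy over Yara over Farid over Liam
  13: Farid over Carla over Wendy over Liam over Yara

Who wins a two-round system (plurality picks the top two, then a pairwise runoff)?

Round 1 first-place votes: Yara 0, Liam 0, Wendy 16, Carla 15, Farid 18. Farid and Wendy advance.
Runoff: Farid is ranked above Wendy on 18 ballots, Wendy above Farid on 31.

Wendy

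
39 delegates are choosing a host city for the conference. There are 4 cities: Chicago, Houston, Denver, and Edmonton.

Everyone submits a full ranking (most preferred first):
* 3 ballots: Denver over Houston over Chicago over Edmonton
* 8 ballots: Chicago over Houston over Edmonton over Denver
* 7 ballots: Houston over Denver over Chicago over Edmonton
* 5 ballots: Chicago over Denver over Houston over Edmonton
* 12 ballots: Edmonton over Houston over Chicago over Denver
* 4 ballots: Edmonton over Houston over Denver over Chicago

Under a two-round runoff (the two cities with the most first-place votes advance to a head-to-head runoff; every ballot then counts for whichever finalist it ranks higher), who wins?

Chicago

Round 1 first-place votes: Chicago 13, Houston 7, Denver 3, Edmonton 16. Edmonton and Chicago advance.
Runoff: Edmonton is ranked above Chicago on 16 ballots, Chicago above Edmonton on 23.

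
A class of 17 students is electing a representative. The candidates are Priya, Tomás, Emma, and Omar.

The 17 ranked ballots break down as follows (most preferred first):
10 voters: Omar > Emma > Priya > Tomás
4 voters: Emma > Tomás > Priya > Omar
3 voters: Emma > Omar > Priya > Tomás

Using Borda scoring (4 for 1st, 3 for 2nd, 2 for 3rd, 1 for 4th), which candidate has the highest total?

Priya: 10×2 + 4×2 + 3×2 = 34
Tomás: 10×1 + 4×3 + 3×1 = 25
Emma: 10×3 + 4×4 + 3×4 = 58
Omar: 10×4 + 4×1 + 3×3 = 53

Emma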